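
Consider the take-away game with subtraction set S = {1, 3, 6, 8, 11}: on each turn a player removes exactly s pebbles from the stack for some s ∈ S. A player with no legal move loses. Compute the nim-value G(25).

G(0) = 0
G(1) = mex{0} = 1
G(2) = mex{1} = 0
G(3) = mex{0,0} = 1
G(4) = mex{1,1} = 0
G(5) = mex{0,0} = 1
G(6) = mex{1,1,0} = 2
G(7) = mex{2,0,1} = 3
G(8) = mex{3,1,0,0} = 2
G(9) = mex{2,2,1,1} = 0
G(10) = mex{0,3,0,0} = 1
G(11) = mex{1,2,1,1,0} = 3
G(12) = mex{3,0,2,0,1} = 4
G(13) = mex{4,1,3,1,0} = 2
G(14) = mex{2,3,2,2,1} = 0
G(15) = mex{0,4,0,3,0} = 1
G(16) = mex{1,2,1,2,1} = 0
G(17) = mex{0,0,3,0,2} = 1
G(18) = mex{1,1,4,1,3} = 0
G(19) = mex{0,0,2,3,2} = 1
G(20) = mex{1,1,0,4,0} = 2
G(21) = mex{2,0,1,2,1} = 3
G(22) = mex{3,1,0,0,3} = 2
G(23) = mex{2,2,1,1,4} = 0
G(24) = mex{0,3,0,0,2} = 1
G(25) = mex{1,2,1,1,0} = 3

3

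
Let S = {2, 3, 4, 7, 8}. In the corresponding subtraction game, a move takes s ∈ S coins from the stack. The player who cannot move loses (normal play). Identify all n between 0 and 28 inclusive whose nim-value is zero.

n :  0  1  2  3  4  5  6  7  8  9 10 11 12 13 14 15 16 17 18 19 20 21 22 23 24 25 26 27 28
G :  0  0  1  1  2  2  0  3  1  4  2  0  0  1  1  2  2  0  3  1  4  2  0  0  1  1  2  2  0
P-positions are exactly the n with G(n) = 0.

0, 1, 6, 11, 12, 17, 22, 23, 28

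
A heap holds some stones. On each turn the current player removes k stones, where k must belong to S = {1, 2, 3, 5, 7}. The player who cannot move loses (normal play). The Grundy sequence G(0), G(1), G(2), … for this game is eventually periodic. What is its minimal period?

n :  0  1  2  3  4  5  6  7  8  9 10 11 12 13 14
G :  0  1  2  3  0  1  2  3  0  1  2  3  0  1  2
G(n+4) = G(n) holds for n = 0,…,6 (a full window of length max(S) = 7), so the sequence is purely periodic with period 4.

4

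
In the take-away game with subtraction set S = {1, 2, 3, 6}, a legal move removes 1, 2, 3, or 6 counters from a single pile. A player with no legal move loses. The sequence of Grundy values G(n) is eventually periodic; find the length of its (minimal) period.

4

n :  0  1  2  3  4  5  6  7  8  9 10 11 12 13 14
G :  0  1  2  3  0  1  2  3  0  1  2  3  0  1  2
G(n+4) = G(n) holds for n = 0,…,5 (a full window of length max(S) = 6), so the sequence is purely periodic with period 4.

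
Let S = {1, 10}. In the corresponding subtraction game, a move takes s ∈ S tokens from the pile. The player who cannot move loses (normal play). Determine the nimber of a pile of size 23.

G(0) = 0
G(1) = mex{0} = 1
G(2) = mex{1} = 0
G(3) = mex{0} = 1
G(4) = mex{1} = 0
G(5) = mex{0} = 1
G(6) = mex{1} = 0
G(7) = mex{0} = 1
G(8) = mex{1} = 0
G(9) = mex{0} = 1
G(10) = mex{1,0} = 2
G(11) = mex{2,1} = 0
G(12) = mex{0,0} = 1
G(13) = mex{1,1} = 0
G(14) = mex{0,0} = 1
G(15) = mex{1,1} = 0
G(16) = mex{0,0} = 1
G(17) = mex{1,1} = 0
G(18) = mex{0,0} = 1
G(19) = mex{1,1} = 0
G(20) = mex{0,2} = 1
G(21) = mex{1,0} = 2
G(22) = mex{2,1} = 0
G(23) = mex{0,0} = 1

1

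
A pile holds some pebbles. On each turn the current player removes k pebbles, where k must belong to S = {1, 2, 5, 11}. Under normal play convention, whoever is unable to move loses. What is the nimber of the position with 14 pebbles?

G(0) = 0
G(1) = mex{0} = 1
G(2) = mex{1,0} = 2
G(3) = mex{2,1} = 0
G(4) = mex{0,2} = 1
G(5) = mex{1,0,0} = 2
G(6) = mex{2,1,1} = 0
G(7) = mex{0,2,2} = 1
G(8) = mex{1,0,0} = 2
G(9) = mex{2,1,1} = 0
G(10) = mex{0,2,2} = 1
G(11) = mex{1,0,0,0} = 2
G(12) = mex{2,1,1,1} = 0
G(13) = mex{0,2,2,2} = 1
G(14) = mex{1,0,0,0} = 2

2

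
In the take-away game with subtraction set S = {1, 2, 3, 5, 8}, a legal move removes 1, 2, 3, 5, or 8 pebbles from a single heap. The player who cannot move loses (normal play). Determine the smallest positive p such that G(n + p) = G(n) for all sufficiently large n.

G(0) = 0
G(1) = mex{0} = 1
G(2) = mex{1,0} = 2
G(3) = mex{2,1,0} = 3
G(4) = mex{3,2,1} = 0
G(5) = mex{0,3,2,0} = 1
G(6) = mex{1,0,3,1} = 2
G(7) = mex{2,1,0,2} = 3
G(8) = mex{3,2,1,3,0} = 4
G(9) = mex{4,3,2,0,1} = 5
G(10) = mex{5,4,3,1,2} = 0
G(11) = mex{0,5,4,2,3} = 1
G(12) = mex{1,0,5,3,0} = 2
G(13) = mex{2,1,0,4,1} = 3
G(14) = mex{3,2,1,5,2} = 0
G(15) = mex{0,3,2,0,3} = 1
G(16) = mex{1,0,3,1,4} = 2
G(17) = mex{2,1,0,2,5} = 3
G(18) = mex{3,2,1,3,0} = 4
G(19) = mex{4,3,2,0,1} = 5
G(20) = mex{5,4,3,1,2} = 0
G(21) = mex{0,5,4,2,3} = 1
G(n+10) = G(n) holds for n = 0,…,7 (a full window of length max(S) = 8), so the sequence is purely periodic with period 10.

10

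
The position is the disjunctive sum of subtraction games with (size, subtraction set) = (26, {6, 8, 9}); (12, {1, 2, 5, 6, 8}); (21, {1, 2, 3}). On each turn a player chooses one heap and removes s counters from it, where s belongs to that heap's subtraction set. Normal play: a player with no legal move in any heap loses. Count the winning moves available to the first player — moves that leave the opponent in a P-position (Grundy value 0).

Heap A, S = {6, 8, 9}:
G(0) = 0
G(1) = mex{} = 0
G(2) = mex{} = 0
G(3) = mex{} = 0
G(4) = mex{} = 0
G(5) = mex{} = 0
G(6) = mex{0} = 1
G(7) = mex{0} = 1
G(8) = mex{0,0} = 1
G(9) = mex{0,0,0} = 1
G(10) = mex{0,0,0} = 1
G(11) = mex{0,0,0} = 1
G(12) = mex{1,0,0} = 2
G(13) = mex{1,0,0} = 2
G(14) = mex{1,1,0} = 2
G(15) = mex{1,1,1} = 0
G(16) = mex{1,1,1} = 0
G(17) = mex{1,1,1} = 0
G(18) = mex{2,1,1} = 0
G(19) = mex{2,1,1} = 0
G(20) = mex{2,2,1} = 0
G(21) = mex{0,2,2} = 1
G(22) = mex{0,2,2} = 1
G(23) = mex{0,0,2} = 1
G(24) = mex{0,0,0} = 1
G(25) = mex{0,0,0} = 1
G(26) = mex{0,0,0} = 1
G_A(26) = 1.
Heap B, S = {1, 2, 5, 6, 8}:
n :  0  1  2  3  4  5  6  7  8  9 10 11 12
G :  0  1  2  0  1  2  3  0  1  2  0  1  2
G_B(12) = 2.
Heap C, S = {1, 2, 3}:
G(0) = 0
G(1) = mex{0} = 1
G(2) = mex{1,0} = 2
G(3) = mex{2,1,0} = 3
G(4) = mex{3,2,1} = 0
G(5) = mex{0,3,2} = 1
G(6) = mex{1,0,3} = 2
G(7) = mex{2,1,0} = 3
G(8) = mex{3,2,1} = 0
G(9) = mex{0,3,2} = 1
G(10) = mex{1,0,3} = 2
G(11) = mex{2,1,0} = 3
G(12) = mex{3,2,1} = 0
G(13) = mex{0,3,2} = 1
G(14) = mex{1,0,3} = 2
G(15) = mex{2,1,0} = 3
G(16) = mex{3,2,1} = 0
G(17) = mex{0,3,2} = 1
G(18) = mex{1,0,3} = 2
G(19) = mex{2,1,0} = 3
G(20) = mex{3,2,1} = 0
G(21) = mex{0,3,2} = 1
G_C(21) = 1.
Combined Grundy value = 1 ⊕ 2 ⊕ 1 = 2.
A winning move leaves total XOR = 0, i.e. changes one component's Grundy value g to g ⊕ X where X is the current total.
Heap A: need g' = 1⊕2 = 3. Options: 26−6→G=0, 26−8→G=0, 26−9→G=0. Hits: 0.
Heap B: need g' = 2⊕2 = 0. Options: 12−1→G=1, 12−2→G=0, 12−5→G=0, 12−6→G=3, 12−8→G=1. Hits: 2.
Heap C: need g' = 1⊕2 = 3. Options: 21−1→G=0, 21−2→G=3, 21−3→G=2. Hits: 1.

3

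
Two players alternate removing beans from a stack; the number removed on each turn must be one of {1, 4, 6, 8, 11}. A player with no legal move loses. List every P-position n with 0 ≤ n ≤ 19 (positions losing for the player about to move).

0, 2, 5, 7, 12, 14, 17, 19

n :  0  1  2  3  4  5  6  7  8  9 10 11 12 13 14 15 16 17 18 19
G :  0  1  0  1  2  0  1  0  1  2  3  2  0  1  0  1  2  0  1  0
P-positions are exactly the n with G(n) = 0.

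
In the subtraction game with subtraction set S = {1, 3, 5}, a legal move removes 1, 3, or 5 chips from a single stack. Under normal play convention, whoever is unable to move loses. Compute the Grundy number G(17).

1

n :  0  1  2  3  4  5  6  7  8  9 10 11 12 13 14 15 16 17
G :  0  1  0  1  0  1  0  1  0  1  0  1  0  1  0  1  0  1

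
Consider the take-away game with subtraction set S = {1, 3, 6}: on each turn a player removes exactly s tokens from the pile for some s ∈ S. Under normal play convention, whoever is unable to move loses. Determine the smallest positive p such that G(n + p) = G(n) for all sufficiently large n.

9

G(0) = 0
G(1) = mex{0} = 1
G(2) = mex{1} = 0
G(3) = mex{0,0} = 1
G(4) = mex{1,1} = 0
G(5) = mex{0,0} = 1
G(6) = mex{1,1,0} = 2
G(7) = mex{2,0,1} = 3
G(8) = mex{3,1,0} = 2
G(9) = mex{2,2,1} = 0
G(10) = mex{0,3,0} = 1
G(11) = mex{1,2,1} = 0
G(12) = mex{0,0,2} = 1
G(13) = mex{1,1,3} = 0
G(14) = mex{0,0,2} = 1
G(15) = mex{1,1,0} = 2
G(16) = mex{2,0,1} = 3
G(17) = mex{3,1,0} = 2
G(18) = mex{2,2,1} = 0
G(19) = mex{0,3,0} = 1
G(n+9) = G(n) holds for n = 0,…,5 (a full window of length max(S) = 6), so the sequence is purely periodic with period 9.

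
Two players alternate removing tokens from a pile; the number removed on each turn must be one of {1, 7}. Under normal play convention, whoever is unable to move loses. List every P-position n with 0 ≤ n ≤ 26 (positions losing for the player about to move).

n :  0  1  2  3  4  5  6  7  8  9 10 11 12 13 14 15 16 17 18 19 20 21 22 23 24 25 26
G :  0  1  0  1  0  1  0  1  0  1  0  1  0  1  0  1  0  1  0  1  0  1  0  1  0  1  0
P-positions are exactly the n with G(n) = 0.

0, 2, 4, 6, 8, 10, 12, 14, 16, 18, 20, 22, 24, 26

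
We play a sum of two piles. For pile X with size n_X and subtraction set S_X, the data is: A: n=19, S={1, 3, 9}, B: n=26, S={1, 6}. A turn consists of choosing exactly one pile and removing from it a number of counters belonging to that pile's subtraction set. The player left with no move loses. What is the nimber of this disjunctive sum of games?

0

Pile A, S = {1, 3, 9}:
G(0) = 0
G(1) = mex{0} = 1
G(2) = mex{1} = 0
G(3) = mex{0,0} = 1
G(4) = mex{1,1} = 0
G(5) = mex{0,0} = 1
G(6) = mex{1,1} = 0
G(7) = mex{0,0} = 1
G(8) = mex{1,1} = 0
G(9) = mex{0,0,0} = 1
G(10) = mex{1,1,1} = 0
G(11) = mex{0,0,0} = 1
G(12) = mex{1,1,1} = 0
G(13) = mex{0,0,0} = 1
G(14) = mex{1,1,1} = 0
G(15) = mex{0,0,0} = 1
G(16) = mex{1,1,1} = 0
G(17) = mex{0,0,0} = 1
G(18) = mex{1,1,1} = 0
G(19) = mex{0,0,0} = 1
G_A(19) = 1.
Pile B, S = {1, 6}:
n :  0  1  2  3  4  5  6  7  8  9 10 11 12 13 14 15 16 17 18 19 20 21 22 23 24 25 26
G :  0  1  0  1  0  1  2  0  1  0  1  0  1  2  0  1  0  1  0  1  2  0  1  0  1  0  1
G_B(26) = 1.
Combined Grundy value = 1 ⊕ 1 = 0.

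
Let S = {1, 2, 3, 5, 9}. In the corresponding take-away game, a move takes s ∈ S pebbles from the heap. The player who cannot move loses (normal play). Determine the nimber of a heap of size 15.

3

n :  0  1  2  3  4  5  6  7  8  9 10 11 12 13 14 15
G :  0  1  2  3  0  1  2  3  0  1  2  3  0  1  2  3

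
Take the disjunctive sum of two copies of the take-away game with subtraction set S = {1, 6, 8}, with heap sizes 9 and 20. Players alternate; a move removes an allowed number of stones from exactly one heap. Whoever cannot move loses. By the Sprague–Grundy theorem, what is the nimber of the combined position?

2

All heaps use S = {1, 6, 8}:
n :  0  1  2  3  4  5  6  7  8  9 10 11 12 13 14 15 16 17 18 19 20
G :  0  1  0  1  0  1  2  0  1  0  1  0  1  2  0  1  0  1  0  1  2
Heap A: G(9) = 0.
Heap B: G(20) = 2.
Combined Grundy value = 0 ⊕ 2 = 2.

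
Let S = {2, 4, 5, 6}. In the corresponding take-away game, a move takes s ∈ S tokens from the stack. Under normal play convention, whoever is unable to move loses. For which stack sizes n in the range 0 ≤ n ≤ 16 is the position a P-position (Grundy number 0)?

0, 1, 8, 9, 16

n :  0  1  2  3  4  5  6  7  8  9 10 11 12 13 14 15 16
G :  0  0  1  1  2  2  3  3  0  0  1  1  2  2  3  3  0
P-positions are exactly the n with G(n) = 0.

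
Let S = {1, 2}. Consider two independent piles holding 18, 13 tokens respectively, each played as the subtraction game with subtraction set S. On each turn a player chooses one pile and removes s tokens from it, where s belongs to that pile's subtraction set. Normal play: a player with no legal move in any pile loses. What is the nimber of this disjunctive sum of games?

All piles use S = {1, 2}:
G(0) = 0
G(1) = mex{0} = 1
G(2) = mex{1,0} = 2
G(3) = mex{2,1} = 0
G(4) = mex{0,2} = 1
G(5) = mex{1,0} = 2
G(6) = mex{2,1} = 0
G(7) = mex{0,2} = 1
G(8) = mex{1,0} = 2
G(9) = mex{2,1} = 0
G(10) = mex{0,2} = 1
G(11) = mex{1,0} = 2
G(12) = mex{2,1} = 0
G(13) = mex{0,2} = 1
G(14) = mex{1,0} = 2
G(15) = mex{2,1} = 0
G(16) = mex{0,2} = 1
G(17) = mex{1,0} = 2
G(18) = mex{2,1} = 0
Pile A: G(18) = 0.
Pile B: G(13) = 1.
Combined Grundy value = 0 ⊕ 1 = 1.

1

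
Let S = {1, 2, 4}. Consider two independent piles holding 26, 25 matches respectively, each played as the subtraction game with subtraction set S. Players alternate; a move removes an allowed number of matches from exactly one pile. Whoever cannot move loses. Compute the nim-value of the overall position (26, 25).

3

All piles use S = {1, 2, 4}:
G(0) = 0
G(1) = mex{0} = 1
G(2) = mex{1,0} = 2
G(3) = mex{2,1} = 0
G(4) = mex{0,2,0} = 1
G(5) = mex{1,0,1} = 2
G(6) = mex{2,1,2} = 0
G(7) = mex{0,2,0} = 1
G(8) = mex{1,0,1} = 2
G(9) = mex{2,1,2} = 0
G(10) = mex{0,2,0} = 1
G(11) = mex{1,0,1} = 2
G(12) = mex{2,1,2} = 0
G(13) = mex{0,2,0} = 1
G(14) = mex{1,0,1} = 2
G(15) = mex{2,1,2} = 0
G(16) = mex{0,2,0} = 1
G(17) = mex{1,0,1} = 2
G(18) = mex{2,1,2} = 0
G(19) = mex{0,2,0} = 1
G(20) = mex{1,0,1} = 2
G(21) = mex{2,1,2} = 0
G(22) = mex{0,2,0} = 1
G(23) = mex{1,0,1} = 2
G(24) = mex{2,1,2} = 0
G(25) = mex{0,2,0} = 1
G(26) = mex{1,0,1} = 2
Pile A: G(26) = 2.
Pile B: G(25) = 1.
Combined Grundy value = 2 ⊕ 1 = 3.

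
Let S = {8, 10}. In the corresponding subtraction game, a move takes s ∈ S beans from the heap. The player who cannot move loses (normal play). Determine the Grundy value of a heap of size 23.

0

G(0) = 0
G(1) = mex{} = 0
G(2) = mex{} = 0
G(3) = mex{} = 0
G(4) = mex{} = 0
G(5) = mex{} = 0
G(6) = mex{} = 0
G(7) = mex{} = 0
G(8) = mex{0} = 1
G(9) = mex{0} = 1
G(10) = mex{0,0} = 1
G(11) = mex{0,0} = 1
G(12) = mex{0,0} = 1
G(13) = mex{0,0} = 1
G(14) = mex{0,0} = 1
G(15) = mex{0,0} = 1
G(16) = mex{1,0} = 2
G(17) = mex{1,0} = 2
G(18) = mex{1,1} = 0
G(19) = mex{1,1} = 0
G(20) = mex{1,1} = 0
G(21) = mex{1,1} = 0
G(22) = mex{1,1} = 0
G(23) = mex{1,1} = 0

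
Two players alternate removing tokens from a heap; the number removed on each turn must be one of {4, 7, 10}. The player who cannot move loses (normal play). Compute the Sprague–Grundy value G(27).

3

G(0) = 0
G(1) = mex{} = 0
G(2) = mex{} = 0
G(3) = mex{} = 0
G(4) = mex{0} = 1
G(5) = mex{0} = 1
G(6) = mex{0} = 1
G(7) = mex{0,0} = 1
G(8) = mex{1,0} = 2
G(9) = mex{1,0} = 2
G(10) = mex{1,0,0} = 2
G(11) = mex{1,1,0} = 2
G(12) = mex{2,1,0} = 3
G(13) = mex{2,1,0} = 3
G(14) = mex{2,1,1} = 0
G(15) = mex{2,2,1} = 0
G(16) = mex{3,2,1} = 0
G(17) = mex{3,2,1} = 0
G(18) = mex{0,2,2} = 1
G(19) = mex{0,3,2} = 1
G(20) = mex{0,3,2} = 1
G(21) = mex{0,0,2} = 1
G(22) = mex{1,0,3} = 2
G(23) = mex{1,0,3} = 2
G(24) = mex{1,0,0} = 2
G(25) = mex{1,1,0} = 2
G(26) = mex{2,1,0} = 3
G(27) = mex{2,1,0} = 3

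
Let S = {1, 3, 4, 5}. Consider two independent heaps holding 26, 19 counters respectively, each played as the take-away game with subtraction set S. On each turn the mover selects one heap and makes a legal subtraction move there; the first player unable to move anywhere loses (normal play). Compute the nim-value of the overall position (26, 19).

All heaps use S = {1, 3, 4, 5}:
n :  0  1  2  3  4  5  6  7  8  9 10 11 12 13 14 15 16 17 18 19 20 21 22 23 24 25 26
G :  0  1  0  1  2  3  2  3  0  1  0  1  2  3  2  3  0  1  0  1  2  3  2  3  0  1  0
Heap A: G(26) = 0.
Heap B: G(19) = 1.
Combined Grundy value = 0 ⊕ 1 = 1.

1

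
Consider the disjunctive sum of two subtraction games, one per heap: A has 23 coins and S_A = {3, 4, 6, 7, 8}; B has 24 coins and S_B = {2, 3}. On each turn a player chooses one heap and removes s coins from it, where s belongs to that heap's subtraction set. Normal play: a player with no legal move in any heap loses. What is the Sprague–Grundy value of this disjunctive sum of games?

Heap A, S = {3, 4, 6, 7, 8}:
G(0) = 0
G(1) = mex{} = 0
G(2) = mex{} = 0
G(3) = mex{0} = 1
G(4) = mex{0,0} = 1
G(5) = mex{0,0} = 1
G(6) = mex{1,0,0} = 2
G(7) = mex{1,1,0,0} = 2
G(8) = mex{1,1,0,0,0} = 2
G(9) = mex{2,1,1,0,0} = 3
G(10) = mex{2,2,1,1,0} = 3
G(11) = mex{2,2,1,1,1} = 0
G(12) = mex{3,2,2,1,1} = 0
G(13) = mex{3,3,2,2,1} = 0
G(14) = mex{0,3,2,2,2} = 1
G(15) = mex{0,0,3,2,2} = 1
G(16) = mex{0,0,3,3,2} = 1
G(17) = mex{1,0,0,3,3} = 2
G(18) = mex{1,1,0,0,3} = 2
G(19) = mex{1,1,0,0,0} = 2
G(20) = mex{2,1,1,0,0} = 3
G(21) = mex{2,2,1,1,0} = 3
G(22) = mex{2,2,1,1,1} = 0
G(23) = mex{3,2,2,1,1} = 0
G_A(23) = 0.
Heap B, S = {2, 3}:
n :  0  1  2  3  4  5  6  7  8  9 10 11 12 13 14 15 16 17 18 19 20 21 22 23 24
G :  0  0  1  1  2  0  0  1  1  2  0  0  1  1  2  0  0  1  1  2  0  0  1  1  2
G_B(24) = 2.
Combined Grundy value = 0 ⊕ 2 = 2.

2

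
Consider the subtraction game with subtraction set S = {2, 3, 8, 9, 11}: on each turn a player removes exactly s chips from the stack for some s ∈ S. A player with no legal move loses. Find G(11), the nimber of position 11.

n :  0  1  2  3  4  5  6  7  8  9 10 11
G :  0  0  1  1  2  0  0  1  1  2  2  3

3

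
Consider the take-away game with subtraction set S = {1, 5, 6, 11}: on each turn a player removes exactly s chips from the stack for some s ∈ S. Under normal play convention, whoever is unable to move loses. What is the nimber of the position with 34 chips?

2

n :  0  1  2  3  4  5  6  7  8  9 10 11 12 13 14 15 16 17 18 19 20 21 22 23 24 25 26 27 28 29 30 31 32 33 34
G :  0  1  0  1  0  1  2  3  2  3  2  3  0  1  0  1  0  1  2  3  2  3  2  3  0  1  0  1  0  1  2  3  2  3  2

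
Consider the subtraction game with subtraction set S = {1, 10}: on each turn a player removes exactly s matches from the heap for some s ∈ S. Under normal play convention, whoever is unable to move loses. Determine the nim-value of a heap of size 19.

0

G(0) = 0
G(1) = mex{0} = 1
G(2) = mex{1} = 0
G(3) = mex{0} = 1
G(4) = mex{1} = 0
G(5) = mex{0} = 1
G(6) = mex{1} = 0
G(7) = mex{0} = 1
G(8) = mex{1} = 0
G(9) = mex{0} = 1
G(10) = mex{1,0} = 2
G(11) = mex{2,1} = 0
G(12) = mex{0,0} = 1
G(13) = mex{1,1} = 0
G(14) = mex{0,0} = 1
G(15) = mex{1,1} = 0
G(16) = mex{0,0} = 1
G(17) = mex{1,1} = 0
G(18) = mex{0,0} = 1
G(19) = mex{1,1} = 0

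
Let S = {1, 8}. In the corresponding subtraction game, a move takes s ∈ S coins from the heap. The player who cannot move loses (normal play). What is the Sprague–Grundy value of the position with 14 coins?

1

n :  0  1  2  3  4  5  6  7  8  9 10 11 12 13 14
G :  0  1  0  1  0  1  0  1  2  0  1  0  1  0  1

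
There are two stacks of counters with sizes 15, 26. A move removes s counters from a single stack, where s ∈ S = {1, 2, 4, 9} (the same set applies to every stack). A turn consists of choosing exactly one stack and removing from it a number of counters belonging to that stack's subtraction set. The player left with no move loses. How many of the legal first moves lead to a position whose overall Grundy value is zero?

0

All stacks use S = {1, 2, 4, 9}:
n :  0  1  2  3  4  5  6  7  8  9 10 11 12 13 14 15 16 17 18 19 20 21 22 23 24 25 26
G :  0  1  2  0  1  2  0  1  2  3  4  0  1  2  0  1  2  0  1  2  3  4  0  1  2  0  1
Stack A: G(15) = 1.
Stack B: G(26) = 1.
Combined Grundy value = 1 ⊕ 1 = 0.
A winning move leaves total XOR = 0, i.e. changes one component's Grundy value g to g ⊕ X where X is the current total.
Stack A: target g' = 1⊕0 = 1, but every legal move changes the Grundy value (mex property), so 0 moves.
Stack B: target g' = 1⊕0 = 1, but every legal move changes the Grundy value (mex property), so 0 moves.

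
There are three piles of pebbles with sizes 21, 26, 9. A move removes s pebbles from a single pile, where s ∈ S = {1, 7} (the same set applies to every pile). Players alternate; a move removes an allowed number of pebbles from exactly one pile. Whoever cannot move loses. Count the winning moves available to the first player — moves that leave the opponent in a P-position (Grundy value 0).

All piles use S = {1, 7}:
G(0) = 0
G(1) = mex{0} = 1
G(2) = mex{1} = 0
G(3) = mex{0} = 1
G(4) = mex{1} = 0
G(5) = mex{0} = 1
G(6) = mex{1} = 0
G(7) = mex{0,0} = 1
G(8) = mex{1,1} = 0
G(9) = mex{0,0} = 1
G(10) = mex{1,1} = 0
G(11) = mex{0,0} = 1
G(12) = mex{1,1} = 0
G(13) = mex{0,0} = 1
G(14) = mex{1,1} = 0
G(15) = mex{0,0} = 1
G(16) = mex{1,1} = 0
G(17) = mex{0,0} = 1
G(18) = mex{1,1} = 0
G(19) = mex{0,0} = 1
G(20) = mex{1,1} = 0
G(21) = mex{0,0} = 1
G(22) = mex{1,1} = 0
G(23) = mex{0,0} = 1
G(24) = mex{1,1} = 0
G(25) = mex{0,0} = 1
G(26) = mex{1,1} = 0
Pile A: G(21) = 1.
Pile B: G(26) = 0.
Pile C: G(9) = 1.
Combined Grundy value = 1 ⊕ 0 ⊕ 1 = 0.
A winning move leaves total XOR = 0, i.e. changes one component's Grundy value g to g ⊕ X where X is the current total.
Pile A: target g' = 1⊕0 = 1, but every legal move changes the Grundy value (mex property), so 0 moves.
Pile B: target g' = 0⊕0 = 0, but every legal move changes the Grundy value (mex property), so 0 moves.
Pile C: target g' = 1⊕0 = 1, but every legal move changes the Grundy value (mex property), so 0 moves.

0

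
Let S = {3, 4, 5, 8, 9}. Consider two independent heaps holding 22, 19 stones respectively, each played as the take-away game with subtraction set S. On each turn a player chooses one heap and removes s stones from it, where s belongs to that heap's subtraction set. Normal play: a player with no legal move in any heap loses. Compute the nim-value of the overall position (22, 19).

1

All heaps use S = {3, 4, 5, 8, 9}:
n :  0  1  2  3  4  5  6  7  8  9 10 11 12 13 14 15 16 17 18 19 20 21 22
G :  0  0  0  1  1  1  2  2  2  3  3  3  0  0  0  1  1  1  2  2  2  3  3
Heap A: G(22) = 3.
Heap B: G(19) = 2.
Combined Grundy value = 3 ⊕ 2 = 1.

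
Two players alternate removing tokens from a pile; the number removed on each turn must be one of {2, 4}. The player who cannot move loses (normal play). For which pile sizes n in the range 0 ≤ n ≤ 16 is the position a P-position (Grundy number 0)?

0, 1, 6, 7, 12, 13

G(0) = 0
G(1) = mex{} = 0
G(2) = mex{0} = 1
G(3) = mex{0} = 1
G(4) = mex{1,0} = 2
G(5) = mex{1,0} = 2
G(6) = mex{2,1} = 0
G(7) = mex{2,1} = 0
G(8) = mex{0,2} = 1
G(9) = mex{0,2} = 1
G(10) = mex{1,0} = 2
G(11) = mex{1,0} = 2
G(12) = mex{2,1} = 0
G(13) = mex{2,1} = 0
G(14) = mex{0,2} = 1
G(15) = mex{0,2} = 1
G(16) = mex{1,0} = 2
P-positions are exactly the n with G(n) = 0.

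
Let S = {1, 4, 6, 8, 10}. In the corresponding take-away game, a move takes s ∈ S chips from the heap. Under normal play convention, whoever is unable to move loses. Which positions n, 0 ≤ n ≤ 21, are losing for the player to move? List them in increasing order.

0, 2, 5, 7, 14, 16, 19, 21

G(0) = 0
G(1) = mex{0} = 1
G(2) = mex{1} = 0
G(3) = mex{0} = 1
G(4) = mex{1,0} = 2
G(5) = mex{2,1} = 0
G(6) = mex{0,0,0} = 1
G(7) = mex{1,1,1} = 0
G(8) = mex{0,2,0,0} = 1
G(9) = mex{1,0,1,1} = 2
G(10) = mex{2,1,2,0,0} = 3
G(11) = mex{3,0,0,1,1} = 2
G(12) = mex{2,1,1,2,0} = 3
G(13) = mex{3,2,0,0,1} = 4
G(14) = mex{4,3,1,1,2} = 0
G(15) = mex{0,2,2,0,0} = 1
G(16) = mex{1,3,3,1,1} = 0
G(17) = mex{0,4,2,2,0} = 1
G(18) = mex{1,0,3,3,1} = 2
G(19) = mex{2,1,4,2,2} = 0
G(20) = mex{0,0,0,3,3} = 1
G(21) = mex{1,1,1,4,2} = 0
P-positions are exactly the n with G(n) = 0.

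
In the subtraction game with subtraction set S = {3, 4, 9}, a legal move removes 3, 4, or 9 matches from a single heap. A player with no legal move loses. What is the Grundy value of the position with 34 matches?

G(0) = 0
G(1) = mex{} = 0
G(2) = mex{} = 0
G(3) = mex{0} = 1
G(4) = mex{0,0} = 1
G(5) = mex{0,0} = 1
G(6) = mex{1,0} = 2
G(7) = mex{1,1} = 0
G(8) = mex{1,1} = 0
G(9) = mex{2,1,0} = 3
G(10) = mex{0,2,0} = 1
G(11) = mex{0,0,0} = 1
G(12) = mex{3,0,1} = 2
G(13) = mex{1,3,1} = 0
G(14) = mex{1,1,1} = 0
G(15) = mex{2,1,2} = 0
G(16) = mex{0,2,0} = 1
G(17) = mex{0,0,0} = 1
G(18) = mex{0,0,3} = 1
G(19) = mex{1,0,1} = 2
G(20) = mex{1,1,1} = 0
G(21) = mex{1,1,2} = 0
G(22) = mex{2,1,0} = 3
G(23) = mex{0,2,0} = 1
G(24) = mex{0,0,0} = 1
G(25) = mex{3,0,1} = 2
G(26) = mex{1,3,1} = 0
G(27) = mex{1,1,1} = 0
G(28) = mex{2,1,2} = 0
G(29) = mex{0,2,0} = 1
G(30) = mex{0,0,0} = 1
G(31) = mex{0,0,3} = 1
G(32) = mex{1,0,1} = 2
G(33) = mex{1,1,1} = 0
G(34) = mex{1,1,2} = 0

0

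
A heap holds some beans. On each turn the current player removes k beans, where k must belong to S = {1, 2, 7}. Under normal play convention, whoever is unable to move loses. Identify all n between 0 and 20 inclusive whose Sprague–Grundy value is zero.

n :  0  1  2  3  4  5  6  7  8  9 10 11 12 13 14 15 16 17 18 19 20
G :  0  1  2  0  1  2  0  1  2  0  1  2  0  1  2  0  1  2  0  1  2
P-positions are exactly the n with G(n) = 0.

0, 3, 6, 9, 12, 15, 18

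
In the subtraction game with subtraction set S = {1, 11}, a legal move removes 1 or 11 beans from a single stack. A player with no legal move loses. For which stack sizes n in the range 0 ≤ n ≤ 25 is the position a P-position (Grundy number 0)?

G(0) = 0
G(1) = mex{0} = 1
G(2) = mex{1} = 0
G(3) = mex{0} = 1
G(4) = mex{1} = 0
G(5) = mex{0} = 1
G(6) = mex{1} = 0
G(7) = mex{0} = 1
G(8) = mex{1} = 0
G(9) = mex{0} = 1
G(10) = mex{1} = 0
G(11) = mex{0,0} = 1
G(12) = mex{1,1} = 0
G(13) = mex{0,0} = 1
G(14) = mex{1,1} = 0
G(15) = mex{0,0} = 1
G(16) = mex{1,1} = 0
G(17) = mex{0,0} = 1
G(18) = mex{1,1} = 0
G(19) = mex{0,0} = 1
G(20) = mex{1,1} = 0
G(21) = mex{0,0} = 1
G(22) = mex{1,1} = 0
G(23) = mex{0,0} = 1
G(24) = mex{1,1} = 0
G(25) = mex{0,0} = 1
P-positions are exactly the n with G(n) = 0.

0, 2, 4, 6, 8, 10, 12, 14, 16, 18, 20, 22, 24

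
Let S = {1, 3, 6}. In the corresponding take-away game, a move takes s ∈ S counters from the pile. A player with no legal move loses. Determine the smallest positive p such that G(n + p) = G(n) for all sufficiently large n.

9

G(0) = 0
G(1) = mex{0} = 1
G(2) = mex{1} = 0
G(3) = mex{0,0} = 1
G(4) = mex{1,1} = 0
G(5) = mex{0,0} = 1
G(6) = mex{1,1,0} = 2
G(7) = mex{2,0,1} = 3
G(8) = mex{3,1,0} = 2
G(9) = mex{2,2,1} = 0
G(10) = mex{0,3,0} = 1
G(11) = mex{1,2,1} = 0
G(12) = mex{0,0,2} = 1
G(13) = mex{1,1,3} = 0
G(14) = mex{0,0,2} = 1
G(15) = mex{1,1,0} = 2
G(16) = mex{2,0,1} = 3
G(17) = mex{3,1,0} = 2
G(18) = mex{2,2,1} = 0
G(19) = mex{0,3,0} = 1
G(n+9) = G(n) holds for n = 0,…,5 (a full window of length max(S) = 6), so the sequence is purely periodic with period 9.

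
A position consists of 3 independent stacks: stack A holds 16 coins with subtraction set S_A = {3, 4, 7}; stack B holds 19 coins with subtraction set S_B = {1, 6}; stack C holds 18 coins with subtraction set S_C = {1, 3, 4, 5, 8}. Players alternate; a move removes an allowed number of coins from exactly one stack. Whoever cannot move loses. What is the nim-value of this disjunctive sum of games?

3

Stack A, S = {3, 4, 7}:
n :  0  1  2  3  4  5  6  7  8  9 10 11 12 13 14 15 16
G :  0  0  0  1  1  1  2  2  2  3  0  0  0  1  1  1  2
G_A(16) = 2.
Stack B, S = {1, 6}:
n :  0  1  2  3  4  5  6  7  8  9 10 11 12 13 14 15 16 17 18 19
G :  0  1  0  1  0  1  2  0  1  0  1  0  1  2  0  1  0  1  0  1
G_B(19) = 1.
Stack C, S = {1, 3, 4, 5, 8}:
n :  0  1  2  3  4  5  6  7  8  9 10 11 12 13 14 15 16 17 18
G :  0  1  0  1  2  3  2  3  4  0  1  0  1  2  3  2  3  4  0
G_C(18) = 0.
Combined Grundy value = 2 ⊕ 1 ⊕ 0 = 3.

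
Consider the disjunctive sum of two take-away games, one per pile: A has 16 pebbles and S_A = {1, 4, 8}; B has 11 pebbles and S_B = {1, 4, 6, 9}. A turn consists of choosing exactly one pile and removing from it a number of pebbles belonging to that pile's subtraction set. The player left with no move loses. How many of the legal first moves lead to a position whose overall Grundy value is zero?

2

Pile A, S = {1, 4, 8}:
G(0) = 0
G(1) = mex{0} = 1
G(2) = mex{1} = 0
G(3) = mex{0} = 1
G(4) = mex{1,0} = 2
G(5) = mex{2,1} = 0
G(6) = mex{0,0} = 1
G(7) = mex{1,1} = 0
G(8) = mex{0,2,0} = 1
G(9) = mex{1,0,1} = 2
G(10) = mex{2,1,0} = 3
G(11) = mex{3,0,1} = 2
G(12) = mex{2,1,2} = 0
G(13) = mex{0,2,0} = 1
G(14) = mex{1,3,1} = 0
G(15) = mex{0,2,0} = 1
G(16) = mex{1,0,1} = 2
G_A(16) = 2.
Pile B, S = {1, 4, 6, 9}:
G(0) = 0
G(1) = mex{0} = 1
G(2) = mex{1} = 0
G(3) = mex{0} = 1
G(4) = mex{1,0} = 2
G(5) = mex{2,1} = 0
G(6) = mex{0,0,0} = 1
G(7) = mex{1,1,1} = 0
G(8) = mex{0,2,0} = 1
G(9) = mex{1,0,1,0} = 2
G(10) = mex{2,1,2,1} = 0
G(11) = mex{0,0,0,0} = 1
G_B(11) = 1.
Combined Grundy value = 2 ⊕ 1 = 3.
A winning move leaves total XOR = 0, i.e. changes one component's Grundy value g to g ⊕ X where X is the current total.
Pile A: need g' = 2⊕3 = 1. Options: 16−1→G=1, 16−4→G=0, 16−8→G=1. Hits: 2.
Pile B: need g' = 1⊕3 = 2. Options: 11−1→G=0, 11−4→G=0, 11−6→G=0, 11−9→G=0. Hits: 0.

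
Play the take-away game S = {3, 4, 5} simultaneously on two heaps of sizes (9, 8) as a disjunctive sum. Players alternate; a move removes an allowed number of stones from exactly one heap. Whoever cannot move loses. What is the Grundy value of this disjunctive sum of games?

All heaps use S = {3, 4, 5}:
G(0) = 0
G(1) = mex{} = 0
G(2) = mex{} = 0
G(3) = mex{0} = 1
G(4) = mex{0,0} = 1
G(5) = mex{0,0,0} = 1
G(6) = mex{1,0,0} = 2
G(7) = mex{1,1,0} = 2
G(8) = mex{1,1,1} = 0
G(9) = mex{2,1,1} = 0
Heap A: G(9) = 0.
Heap B: G(8) = 0.
Combined Grundy value = 0 ⊕ 0 = 0.

0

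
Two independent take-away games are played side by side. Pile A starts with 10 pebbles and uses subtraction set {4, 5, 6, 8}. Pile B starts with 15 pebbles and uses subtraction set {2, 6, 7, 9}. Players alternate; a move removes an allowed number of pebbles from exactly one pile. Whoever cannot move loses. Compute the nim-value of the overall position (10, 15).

2

Pile A, S = {4, 5, 6, 8}:
n :  0  1  2  3  4  5  6  7  8  9 10
G :  0  0  0  0  1  1  1  1  2  2  2
G_A(10) = 2.
Pile B, S = {2, 6, 7, 9}:
G(0) = 0
G(1) = mex{} = 0
G(2) = mex{0} = 1
G(3) = mex{0} = 1
G(4) = mex{1} = 0
G(5) = mex{1} = 0
G(6) = mex{0,0} = 1
G(7) = mex{0,0,0} = 1
G(8) = mex{1,1,0} = 2
G(9) = mex{1,1,1,0} = 2
G(10) = mex{2,0,1,0} = 3
G(11) = mex{2,0,0,1} = 3
G(12) = mex{3,1,0,1} = 2
G(13) = mex{3,1,1,0} = 2
G(14) = mex{2,2,1,0} = 3
G(15) = mex{2,2,2,1} = 0
G_B(15) = 0.
Combined Grundy value = 2 ⊕ 0 = 2.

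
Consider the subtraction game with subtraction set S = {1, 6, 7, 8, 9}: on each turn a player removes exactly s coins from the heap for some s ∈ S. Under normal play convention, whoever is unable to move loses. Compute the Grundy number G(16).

n :  0  1  2  3  4  5  6  7  8  9 10 11 12 13 14 15 16
G :  0  1  0  1  0  1  2  3  2  3  2  3  4  5  0  1  0

0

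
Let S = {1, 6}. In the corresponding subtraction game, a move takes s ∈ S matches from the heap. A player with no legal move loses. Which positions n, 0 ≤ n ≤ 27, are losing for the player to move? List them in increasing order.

0, 2, 4, 7, 9, 11, 14, 16, 18, 21, 23, 25

n :  0  1  2  3  4  5  6  7  8  9 10 11 12 13 14 15 16 17 18 19 20 21 22 23 24 25 26 27
G :  0  1  0  1  0  1  2  0  1  0  1  0  1  2  0  1  0  1  0  1  2  0  1  0  1  0  1  2
P-positions are exactly the n with G(n) = 0.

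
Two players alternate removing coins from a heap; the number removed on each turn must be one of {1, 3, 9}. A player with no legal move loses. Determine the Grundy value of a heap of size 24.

G(0) = 0
G(1) = mex{0} = 1
G(2) = mex{1} = 0
G(3) = mex{0,0} = 1
G(4) = mex{1,1} = 0
G(5) = mex{0,0} = 1
G(6) = mex{1,1} = 0
G(7) = mex{0,0} = 1
G(8) = mex{1,1} = 0
G(9) = mex{0,0,0} = 1
G(10) = mex{1,1,1} = 0
G(11) = mex{0,0,0} = 1
G(12) = mex{1,1,1} = 0
G(13) = mex{0,0,0} = 1
G(14) = mex{1,1,1} = 0
G(15) = mex{0,0,0} = 1
G(16) = mex{1,1,1} = 0
G(17) = mex{0,0,0} = 1
G(18) = mex{1,1,1} = 0
G(19) = mex{0,0,0} = 1
G(20) = mex{1,1,1} = 0
G(21) = mex{0,0,0} = 1
G(22) = mex{1,1,1} = 0
G(23) = mex{0,0,0} = 1
G(24) = mex{1,1,1} = 0

0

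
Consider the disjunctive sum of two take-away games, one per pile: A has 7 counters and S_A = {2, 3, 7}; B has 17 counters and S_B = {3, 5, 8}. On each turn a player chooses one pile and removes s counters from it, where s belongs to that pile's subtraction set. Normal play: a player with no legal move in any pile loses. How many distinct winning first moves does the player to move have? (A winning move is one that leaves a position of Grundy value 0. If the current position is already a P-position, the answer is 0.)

2

Pile A, S = {2, 3, 7}:
n : 0 1 2 3 4 5 6 7
G : 0 0 1 1 2 0 0 1
G_A(7) = 1.
Pile B, S = {3, 5, 8}:
G(0) = 0
G(1) = mex{} = 0
G(2) = mex{} = 0
G(3) = mex{0} = 1
G(4) = mex{0} = 1
G(5) = mex{0,0} = 1
G(6) = mex{1,0} = 2
G(7) = mex{1,0} = 2
G(8) = mex{1,1,0} = 2
G(9) = mex{2,1,0} = 3
G(10) = mex{2,1,0} = 3
G(11) = mex{2,2,1} = 0
G(12) = mex{3,2,1} = 0
G(13) = mex{3,2,1} = 0
G(14) = mex{0,3,2} = 1
G(15) = mex{0,3,2} = 1
G(16) = mex{0,0,2} = 1
G(17) = mex{1,0,3} = 2
G_B(17) = 2.
Combined Grundy value = 1 ⊕ 2 = 3.
A winning move leaves total XOR = 0, i.e. changes one component's Grundy value g to g ⊕ X where X is the current total.
Pile A: need g' = 1⊕3 = 2. Options: 7−2→G=0, 7−3→G=2, 7−7→G=0. Hits: 1.
Pile B: need g' = 2⊕3 = 1. Options: 17−3→G=1, 17−5→G=0, 17−8→G=3. Hits: 1.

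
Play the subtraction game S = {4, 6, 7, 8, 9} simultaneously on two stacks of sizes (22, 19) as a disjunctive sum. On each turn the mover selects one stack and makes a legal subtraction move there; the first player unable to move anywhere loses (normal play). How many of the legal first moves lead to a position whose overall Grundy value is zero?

All stacks use S = {4, 6, 7, 8, 9}:
n :  0  1  2  3  4  5  6  7  8  9 10 11 12 13 14 15 16 17 18 19 20 21 22
G :  0  0  0  0  1  1  1  1  2  2  2  2  3  0  0  0  0  1  1  1  1  2  2
Stack A: G(22) = 2.
Stack B: G(19) = 1.
Combined Grundy value = 2 ⊕ 1 = 3.
A winning move leaves total XOR = 0, i.e. changes one component's Grundy value g to g ⊕ X where X is the current total.
Stack A: need g' = 2⊕3 = 1. Options: 22−4→G=1, 22−6→G=0, 22−7→G=0, 22−8→G=0, 22−9→G=0. Hits: 1.
Stack B: need g' = 1⊕3 = 2. Options: 19−4→G=0, 19−6→G=0, 19−7→G=3, 19−8→G=2, 19−9→G=2. Hits: 2.

3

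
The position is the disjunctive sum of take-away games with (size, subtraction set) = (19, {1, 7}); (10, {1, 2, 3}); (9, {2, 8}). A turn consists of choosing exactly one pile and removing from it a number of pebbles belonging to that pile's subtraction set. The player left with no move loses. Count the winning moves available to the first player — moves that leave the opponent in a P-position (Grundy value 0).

3

Pile A, S = {1, 7}:
G(0) = 0
G(1) = mex{0} = 1
G(2) = mex{1} = 0
G(3) = mex{0} = 1
G(4) = mex{1} = 0
G(5) = mex{0} = 1
G(6) = mex{1} = 0
G(7) = mex{0,0} = 1
G(8) = mex{1,1} = 0
G(9) = mex{0,0} = 1
G(10) = mex{1,1} = 0
G(11) = mex{0,0} = 1
G(12) = mex{1,1} = 0
G(13) = mex{0,0} = 1
G(14) = mex{1,1} = 0
G(15) = mex{0,0} = 1
G(16) = mex{1,1} = 0
G(17) = mex{0,0} = 1
G(18) = mex{1,1} = 0
G(19) = mex{0,0} = 1
G_A(19) = 1.
Pile B, S = {1, 2, 3}:
G(0) = 0
G(1) = mex{0} = 1
G(2) = mex{1,0} = 2
G(3) = mex{2,1,0} = 3
G(4) = mex{3,2,1} = 0
G(5) = mex{0,3,2} = 1
G(6) = mex{1,0,3} = 2
G(7) = mex{2,1,0} = 3
G(8) = mex{3,2,1} = 0
G(9) = mex{0,3,2} = 1
G(10) = mex{1,0,3} = 2
G_B(10) = 2.
Pile C, S = {2, 8}:
G(0) = 0
G(1) = mex{} = 0
G(2) = mex{0} = 1
G(3) = mex{0} = 1
G(4) = mex{1} = 0
G(5) = mex{1} = 0
G(6) = mex{0} = 1
G(7) = mex{0} = 1
G(8) = mex{1,0} = 2
G(9) = mex{1,0} = 2
G_C(9) = 2.
Combined Grundy value = 1 ⊕ 2 ⊕ 2 = 1.
A winning move leaves total XOR = 0, i.e. changes one component's Grundy value g to g ⊕ X where X is the current total.
Pile A: need g' = 1⊕1 = 0. Options: 19−1→G=0, 19−7→G=0. Hits: 2.
Pile B: need g' = 2⊕1 = 3. Options: 10−1→G=1, 10−2→G=0, 10−3→G=3. Hits: 1.
Pile C: need g' = 2⊕1 = 3. Options: 9−2→G=1, 9−8→G=0. Hits: 0.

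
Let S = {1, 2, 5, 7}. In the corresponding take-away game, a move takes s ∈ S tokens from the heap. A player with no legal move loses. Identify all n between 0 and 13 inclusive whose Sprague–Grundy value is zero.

G(0) = 0
G(1) = mex{0} = 1
G(2) = mex{1,0} = 2
G(3) = mex{2,1} = 0
G(4) = mex{0,2} = 1
G(5) = mex{1,0,0} = 2
G(6) = mex{2,1,1} = 0
G(7) = mex{0,2,2,0} = 1
G(8) = mex{1,0,0,1} = 2
G(9) = mex{2,1,1,2} = 0
G(10) = mex{0,2,2,0} = 1
G(11) = mex{1,0,0,1} = 2
G(12) = mex{2,1,1,2} = 0
G(13) = mex{0,2,2,0} = 1
P-positions are exactly the n with G(n) = 0.

0, 3, 6, 9, 12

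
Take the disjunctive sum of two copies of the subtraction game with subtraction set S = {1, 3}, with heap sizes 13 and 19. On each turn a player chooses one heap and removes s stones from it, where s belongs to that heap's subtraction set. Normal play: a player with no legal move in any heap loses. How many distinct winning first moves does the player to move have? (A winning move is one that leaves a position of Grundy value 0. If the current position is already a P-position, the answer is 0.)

All heaps use S = {1, 3}:
n :  0  1  2  3  4  5  6  7  8  9 10 11 12 13 14 15 16 17 18 19
G :  0  1  0  1  0  1  0  1  0  1  0  1  0  1  0  1  0  1  0  1
Heap A: G(13) = 1.
Heap B: G(19) = 1.
Combined Grundy value = 1 ⊕ 1 = 0.
A winning move leaves total XOR = 0, i.e. changes one component's Grundy value g to g ⊕ X where X is the current total.
Heap A: target g' = 1⊕0 = 1, but every legal move changes the Grundy value (mex property), so 0 moves.
Heap B: target g' = 1⊕0 = 1, but every legal move changes the Grundy value (mex property), so 0 moves.

0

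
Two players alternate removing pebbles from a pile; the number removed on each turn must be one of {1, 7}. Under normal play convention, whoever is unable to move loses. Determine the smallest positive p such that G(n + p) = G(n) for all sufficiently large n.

2

n :  0  1  2  3  4  5  6  7  8  9 10 11 12 13 14
G :  0  1  0  1  0  1  0  1  0  1  0  1  0  1  0
G(n+2) = G(n) holds for n = 0,…,6 (a full window of length max(S) = 7), so the sequence is purely periodic with period 2.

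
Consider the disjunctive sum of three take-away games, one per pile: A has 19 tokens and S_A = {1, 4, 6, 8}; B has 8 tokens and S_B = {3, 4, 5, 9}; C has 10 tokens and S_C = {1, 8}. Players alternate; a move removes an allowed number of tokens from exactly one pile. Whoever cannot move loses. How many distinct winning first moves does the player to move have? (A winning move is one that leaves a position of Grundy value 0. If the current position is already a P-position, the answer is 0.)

8

Pile A, S = {1, 4, 6, 8}:
n :  0  1  2  3  4  5  6  7  8  9 10 11 12 13 14 15 16 17 18 19
G :  0  1  0  1  2  0  1  0  1  2  3  2  0  1  0  1  2  0  1  0
G_A(19) = 0.
Pile B, S = {3, 4, 5, 9}:
n : 0 1 2 3 4 5 6 7 8
G : 0 0 0 1 1 1 2 2 0
G_B(8) = 0.
Pile C, S = {1, 8}:
G(0) = 0
G(1) = mex{0} = 1
G(2) = mex{1} = 0
G(3) = mex{0} = 1
G(4) = mex{1} = 0
G(5) = mex{0} = 1
G(6) = mex{1} = 0
G(7) = mex{0} = 1
G(8) = mex{1,0} = 2
G(9) = mex{2,1} = 0
G(10) = mex{0,0} = 1
G_C(10) = 1.
Combined Grundy value = 0 ⊕ 0 ⊕ 1 = 1.
A winning move leaves total XOR = 0, i.e. changes one component's Grundy value g to g ⊕ X where X is the current total.
Pile A: need g' = 0⊕1 = 1. Options: 19−1→G=1, 19−4→G=1, 19−6→G=1, 19−8→G=2. Hits: 3.
Pile B: need g' = 0⊕1 = 1. Options: 8−3→G=1, 8−4→G=1, 8−5→G=1. Hits: 3.
Pile C: need g' = 1⊕1 = 0. Options: 10−1→G=0, 10−8→G=0. Hits: 2.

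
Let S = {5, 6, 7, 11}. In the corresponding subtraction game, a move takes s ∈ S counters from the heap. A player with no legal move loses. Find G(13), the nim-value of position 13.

2

G(0) = 0
G(1) = mex{} = 0
G(2) = mex{} = 0
G(3) = mex{} = 0
G(4) = mex{} = 0
G(5) = mex{0} = 1
G(6) = mex{0,0} = 1
G(7) = mex{0,0,0} = 1
G(8) = mex{0,0,0} = 1
G(9) = mex{0,0,0} = 1
G(10) = mex{1,0,0} = 2
G(11) = mex{1,1,0,0} = 2
G(12) = mex{1,1,1,0} = 2
G(13) = mex{1,1,1,0} = 2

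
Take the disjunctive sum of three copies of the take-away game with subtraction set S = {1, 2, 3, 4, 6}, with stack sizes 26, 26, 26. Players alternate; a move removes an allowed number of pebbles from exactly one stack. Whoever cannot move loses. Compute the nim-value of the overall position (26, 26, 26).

1

All stacks use S = {1, 2, 3, 4, 6}:
n :  0  1  2  3  4  5  6  7  8  9 10 11 12 13 14 15 16 17 18 19 20 21 22 23 24 25 26
G :  0  1  2  3  4  0  1  2  3  4  0  1  2  3  4  0  1  2  3  4  0  1  2  3  4  0  1
Stack A: G(26) = 1.
Stack B: G(26) = 1.
Stack C: G(26) = 1.
Combined Grundy value = 1 ⊕ 1 ⊕ 1 = 1.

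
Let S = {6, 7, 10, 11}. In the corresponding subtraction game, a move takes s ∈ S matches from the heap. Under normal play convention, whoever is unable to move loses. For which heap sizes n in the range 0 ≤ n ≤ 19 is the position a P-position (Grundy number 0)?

0, 1, 2, 3, 4, 5, 17, 18, 19

G(0) = 0
G(1) = mex{} = 0
G(2) = mex{} = 0
G(3) = mex{} = 0
G(4) = mex{} = 0
G(5) = mex{} = 0
G(6) = mex{0} = 1
G(7) = mex{0,0} = 1
G(8) = mex{0,0} = 1
G(9) = mex{0,0} = 1
G(10) = mex{0,0,0} = 1
G(11) = mex{0,0,0,0} = 1
G(12) = mex{1,0,0,0} = 2
G(13) = mex{1,1,0,0} = 2
G(14) = mex{1,1,0,0} = 2
G(15) = mex{1,1,0,0} = 2
G(16) = mex{1,1,1,0} = 2
G(17) = mex{1,1,1,1} = 0
G(18) = mex{2,1,1,1} = 0
G(19) = mex{2,2,1,1} = 0
P-positions are exactly the n with G(n) = 0.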